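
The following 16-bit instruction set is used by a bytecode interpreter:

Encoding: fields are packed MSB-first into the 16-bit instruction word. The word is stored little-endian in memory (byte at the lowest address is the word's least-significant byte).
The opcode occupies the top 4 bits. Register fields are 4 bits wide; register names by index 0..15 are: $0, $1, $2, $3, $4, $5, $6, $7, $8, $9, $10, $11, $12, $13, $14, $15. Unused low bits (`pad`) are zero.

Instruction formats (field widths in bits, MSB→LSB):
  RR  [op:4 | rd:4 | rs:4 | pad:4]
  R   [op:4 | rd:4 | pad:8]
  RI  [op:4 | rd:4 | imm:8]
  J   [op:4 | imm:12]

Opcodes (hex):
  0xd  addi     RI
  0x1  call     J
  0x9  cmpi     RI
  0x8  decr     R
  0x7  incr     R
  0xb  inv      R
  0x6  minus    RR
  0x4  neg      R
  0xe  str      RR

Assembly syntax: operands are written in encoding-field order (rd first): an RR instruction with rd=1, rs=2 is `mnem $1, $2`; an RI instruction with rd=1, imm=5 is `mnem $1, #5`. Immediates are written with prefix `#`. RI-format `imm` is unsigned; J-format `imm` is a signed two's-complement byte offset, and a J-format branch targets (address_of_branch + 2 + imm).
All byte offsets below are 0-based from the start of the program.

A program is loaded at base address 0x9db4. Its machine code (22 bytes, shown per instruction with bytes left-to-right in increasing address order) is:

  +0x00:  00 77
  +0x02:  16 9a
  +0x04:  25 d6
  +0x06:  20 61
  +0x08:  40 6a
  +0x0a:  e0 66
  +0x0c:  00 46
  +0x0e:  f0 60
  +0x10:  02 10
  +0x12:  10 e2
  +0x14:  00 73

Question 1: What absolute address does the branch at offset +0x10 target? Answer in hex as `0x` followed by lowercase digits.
0x9dc8

@+10  little-endian(02 10) = 0x1002
  top 4b → 0x1 → call [J]
  imm@[11:0]=0x2 ⇒ #2
  target = base 0x9db4 + off 0x10 + 2 + imm 2 = 0x9dc8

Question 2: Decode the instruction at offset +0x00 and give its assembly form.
@+00  little-endian(00 77) = 0x7700
  opcode bits[15:12]=0x7: incr/R
  rd: (w>>8)&0xf=0x7 → $7

incr $7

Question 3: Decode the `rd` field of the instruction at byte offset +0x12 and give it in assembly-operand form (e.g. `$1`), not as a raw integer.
+0x12: 10 e2 ⇒ word 0xe210 (little)
  top 4b → 0xe → str [RR]
  rd@[11:8]=0x2 ⇒ $2
  rs@[7:4]=0x1 ⇒ $1

$2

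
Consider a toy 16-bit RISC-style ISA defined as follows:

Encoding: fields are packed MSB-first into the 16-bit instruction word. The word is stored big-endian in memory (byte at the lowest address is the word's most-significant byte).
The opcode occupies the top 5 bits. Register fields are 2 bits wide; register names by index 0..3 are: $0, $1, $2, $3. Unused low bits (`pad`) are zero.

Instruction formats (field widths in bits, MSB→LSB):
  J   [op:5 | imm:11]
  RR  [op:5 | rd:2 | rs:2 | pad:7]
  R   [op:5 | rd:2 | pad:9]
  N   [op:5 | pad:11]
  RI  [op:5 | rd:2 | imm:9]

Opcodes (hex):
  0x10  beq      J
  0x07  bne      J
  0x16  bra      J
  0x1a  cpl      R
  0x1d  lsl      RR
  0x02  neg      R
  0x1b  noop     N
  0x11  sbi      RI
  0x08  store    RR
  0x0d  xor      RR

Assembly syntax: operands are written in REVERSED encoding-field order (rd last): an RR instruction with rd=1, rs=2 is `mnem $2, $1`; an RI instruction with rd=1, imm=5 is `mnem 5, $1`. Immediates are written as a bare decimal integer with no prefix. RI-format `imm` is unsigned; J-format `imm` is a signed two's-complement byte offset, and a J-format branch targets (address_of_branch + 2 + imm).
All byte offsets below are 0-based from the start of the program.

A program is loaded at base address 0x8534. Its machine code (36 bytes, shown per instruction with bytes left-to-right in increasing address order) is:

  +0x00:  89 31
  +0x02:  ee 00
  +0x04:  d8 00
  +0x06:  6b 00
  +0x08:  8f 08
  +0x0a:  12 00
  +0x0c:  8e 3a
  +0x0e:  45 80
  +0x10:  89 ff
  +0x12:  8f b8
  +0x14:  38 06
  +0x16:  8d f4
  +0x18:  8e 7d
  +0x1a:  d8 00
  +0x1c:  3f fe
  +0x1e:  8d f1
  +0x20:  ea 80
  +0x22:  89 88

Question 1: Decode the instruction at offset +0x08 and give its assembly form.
+0x08: 8f 08 ⇒ word 0x8f08 (big)
  op=0x8f08>>11=0x11 ⇒ sbi (RI)
  rd: (w>>9)&0x3=0x3 → $3
  imm: (w>>0)&0x1ff=0x108 → 264

sbi 264, $3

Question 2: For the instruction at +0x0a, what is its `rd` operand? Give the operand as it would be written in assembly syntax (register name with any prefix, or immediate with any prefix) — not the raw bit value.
off 0x0a: read 12 00 as big → 0x1200
  op=0x1200>>11=0x2 ⇒ neg (R)
  rd: (w>>9)&0x3=0x1 → $1

$1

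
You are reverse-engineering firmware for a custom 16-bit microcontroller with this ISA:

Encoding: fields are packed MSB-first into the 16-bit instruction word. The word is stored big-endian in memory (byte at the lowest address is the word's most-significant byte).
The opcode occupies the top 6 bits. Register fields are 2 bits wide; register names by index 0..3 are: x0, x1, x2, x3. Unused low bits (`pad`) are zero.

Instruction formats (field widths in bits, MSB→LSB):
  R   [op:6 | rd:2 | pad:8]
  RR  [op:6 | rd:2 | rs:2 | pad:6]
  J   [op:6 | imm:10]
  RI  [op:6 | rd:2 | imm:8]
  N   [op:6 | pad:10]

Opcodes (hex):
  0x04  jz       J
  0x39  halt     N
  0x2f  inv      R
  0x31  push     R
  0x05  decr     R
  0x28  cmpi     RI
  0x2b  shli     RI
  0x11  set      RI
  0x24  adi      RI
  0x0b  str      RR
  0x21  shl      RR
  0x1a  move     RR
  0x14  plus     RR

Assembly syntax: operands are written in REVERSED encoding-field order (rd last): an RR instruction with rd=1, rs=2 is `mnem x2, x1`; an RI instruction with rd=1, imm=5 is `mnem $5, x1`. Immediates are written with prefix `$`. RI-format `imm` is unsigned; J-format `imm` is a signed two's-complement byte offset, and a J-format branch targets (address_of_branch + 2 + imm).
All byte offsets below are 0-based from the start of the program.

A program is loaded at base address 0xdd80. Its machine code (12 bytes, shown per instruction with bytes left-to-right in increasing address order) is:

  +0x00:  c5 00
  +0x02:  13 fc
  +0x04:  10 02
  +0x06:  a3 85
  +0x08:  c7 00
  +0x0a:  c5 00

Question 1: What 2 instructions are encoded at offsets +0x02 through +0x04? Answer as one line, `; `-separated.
off 0x02: read 13 fc as big → 0x13fc
  opcode bits[15:10]=0x4: jz/J
  imm@[9:0]=0x3fc (s10→-4) ⇒ $-4
off 0x04: read 10 02 as big → 0x1002
  opcode bits[15:10]=0x4: jz/J
  imm@[9:0]=0x2 ⇒ $2

jz $-4; jz $2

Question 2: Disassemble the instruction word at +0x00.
push x1

[00] c5 00 → 0xc500
  opcode bits[15:10]=0x31: push/R
  [9:8] rd=1 = x1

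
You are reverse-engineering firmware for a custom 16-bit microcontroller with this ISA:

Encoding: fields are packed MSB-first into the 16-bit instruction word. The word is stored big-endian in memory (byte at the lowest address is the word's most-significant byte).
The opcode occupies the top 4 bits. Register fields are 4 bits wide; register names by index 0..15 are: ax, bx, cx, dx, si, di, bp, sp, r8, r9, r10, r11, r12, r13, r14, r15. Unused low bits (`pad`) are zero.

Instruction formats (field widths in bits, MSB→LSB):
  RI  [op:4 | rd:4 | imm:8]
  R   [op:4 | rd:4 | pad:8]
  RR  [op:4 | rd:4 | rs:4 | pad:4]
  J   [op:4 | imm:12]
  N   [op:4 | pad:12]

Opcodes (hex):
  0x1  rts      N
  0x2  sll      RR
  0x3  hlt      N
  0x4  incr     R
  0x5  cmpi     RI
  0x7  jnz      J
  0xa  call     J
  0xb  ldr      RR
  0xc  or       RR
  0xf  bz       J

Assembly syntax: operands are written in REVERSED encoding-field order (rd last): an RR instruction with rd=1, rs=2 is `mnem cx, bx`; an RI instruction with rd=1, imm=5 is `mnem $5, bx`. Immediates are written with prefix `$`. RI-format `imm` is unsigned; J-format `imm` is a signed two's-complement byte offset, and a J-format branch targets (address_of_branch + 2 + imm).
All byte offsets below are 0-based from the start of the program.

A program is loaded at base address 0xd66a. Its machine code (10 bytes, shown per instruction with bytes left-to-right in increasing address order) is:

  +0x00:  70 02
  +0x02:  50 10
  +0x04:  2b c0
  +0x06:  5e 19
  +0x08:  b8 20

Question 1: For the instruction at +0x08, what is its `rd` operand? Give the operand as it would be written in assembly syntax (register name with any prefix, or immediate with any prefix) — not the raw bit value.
[08] b8 20 → 0xb820
  opcode bits[15:12]=0xb: ldr/RR
  rd@[11:8]=0x8 ⇒ r8
  rs@[7:4]=0x2 ⇒ cx

r8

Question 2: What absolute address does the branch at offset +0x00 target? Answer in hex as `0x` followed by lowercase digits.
+0x00: 70 02 ⇒ word 0x7002 (big)
  top 4b → 0x7 → jnz [J]
  imm: (w>>0)&0xfff=0x2 → $2
  target = base 0xd66a + off 0x00 + 2 + imm 2 = 0xd66e

0xd66e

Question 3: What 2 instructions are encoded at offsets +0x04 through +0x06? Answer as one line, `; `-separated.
sll r12, r11; cmpi $25, r14

@+04  big-endian(2b c0) = 0x2bc0
  op=0x2bc0>>12=0x2 ⇒ sll (RR)
  [11:8] rd=11 = r11
  [7:4] rs=12 = r12
@+06  big-endian(5e 19) = 0x5e19
  op=0x5e19>>12=0x5 ⇒ cmpi (RI)
  [11:8] rd=14 = r14
  [7:0] imm=25 = $25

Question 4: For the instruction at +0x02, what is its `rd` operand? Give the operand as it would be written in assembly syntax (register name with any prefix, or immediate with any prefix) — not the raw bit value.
ax

+0x02: 50 10 ⇒ word 0x5010 (big)
  top 4b → 0x5 → cmpi [RI]
  [11:8] rd=0 = ax
  [7:0] imm=16 = $16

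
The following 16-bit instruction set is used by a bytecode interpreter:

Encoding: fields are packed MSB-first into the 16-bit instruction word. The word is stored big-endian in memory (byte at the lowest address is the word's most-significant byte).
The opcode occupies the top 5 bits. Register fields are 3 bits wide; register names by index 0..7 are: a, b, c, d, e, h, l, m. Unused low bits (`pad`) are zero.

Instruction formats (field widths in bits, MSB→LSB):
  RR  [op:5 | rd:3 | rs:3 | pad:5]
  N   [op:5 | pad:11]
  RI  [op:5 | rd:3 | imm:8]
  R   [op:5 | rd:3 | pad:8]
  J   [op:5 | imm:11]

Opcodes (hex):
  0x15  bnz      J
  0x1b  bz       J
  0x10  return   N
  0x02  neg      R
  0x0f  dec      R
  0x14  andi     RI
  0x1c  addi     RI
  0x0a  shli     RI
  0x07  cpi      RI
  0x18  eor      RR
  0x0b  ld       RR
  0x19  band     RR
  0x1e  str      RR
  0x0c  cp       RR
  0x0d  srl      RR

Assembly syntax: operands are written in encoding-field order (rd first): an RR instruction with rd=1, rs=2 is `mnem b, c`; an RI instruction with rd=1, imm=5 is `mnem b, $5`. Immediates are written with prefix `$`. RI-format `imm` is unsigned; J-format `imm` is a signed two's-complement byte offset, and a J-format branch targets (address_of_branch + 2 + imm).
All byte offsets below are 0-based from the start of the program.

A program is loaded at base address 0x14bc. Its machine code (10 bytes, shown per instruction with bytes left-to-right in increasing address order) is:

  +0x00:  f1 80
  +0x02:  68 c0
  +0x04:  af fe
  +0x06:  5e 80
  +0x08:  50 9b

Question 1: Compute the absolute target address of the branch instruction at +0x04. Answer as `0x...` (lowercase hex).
0x14c0

@+04  big-endian(af fe) = 0xaffe
  opcode bits[15:11]=0x15: bnz/J
  [10:0] imm=2046 (s11→-2) = $-2
  target = base 0x14bc + off 0x04 + 2 + imm -2 = 0x14c0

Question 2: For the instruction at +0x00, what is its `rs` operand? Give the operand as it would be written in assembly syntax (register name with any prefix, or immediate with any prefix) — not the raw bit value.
+0x00: f1 80 ⇒ word 0xf180 (big)
  opcode bits[15:11]=0x1e: str/RR
  rd: (w>>8)&0x7=0x1 → b
  rs: (w>>5)&0x7=0x4 → e

e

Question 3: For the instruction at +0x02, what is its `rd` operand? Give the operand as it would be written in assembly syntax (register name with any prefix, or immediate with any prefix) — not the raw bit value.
a

[02] 68 c0 → 0x68c0
  top 5b → 0xd → srl [RR]
  rd: (w>>8)&0x7=0x0 → a
  rs: (w>>5)&0x7=0x6 → l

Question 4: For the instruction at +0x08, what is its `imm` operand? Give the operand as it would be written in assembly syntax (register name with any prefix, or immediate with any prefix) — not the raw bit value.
[08] 50 9b → 0x509b
  op=0x509b>>11=0xa ⇒ shli (RI)
  rd@[10:8]=0x0 ⇒ a
  imm@[7:0]=0x9b ⇒ $155

$155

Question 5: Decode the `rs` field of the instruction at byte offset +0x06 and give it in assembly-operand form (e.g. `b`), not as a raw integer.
e

off 0x06: read 5e 80 as big → 0x5e80
  op=0x5e80>>11=0xb ⇒ ld (RR)
  [10:8] rd=6 = l
  [7:5] rs=4 = e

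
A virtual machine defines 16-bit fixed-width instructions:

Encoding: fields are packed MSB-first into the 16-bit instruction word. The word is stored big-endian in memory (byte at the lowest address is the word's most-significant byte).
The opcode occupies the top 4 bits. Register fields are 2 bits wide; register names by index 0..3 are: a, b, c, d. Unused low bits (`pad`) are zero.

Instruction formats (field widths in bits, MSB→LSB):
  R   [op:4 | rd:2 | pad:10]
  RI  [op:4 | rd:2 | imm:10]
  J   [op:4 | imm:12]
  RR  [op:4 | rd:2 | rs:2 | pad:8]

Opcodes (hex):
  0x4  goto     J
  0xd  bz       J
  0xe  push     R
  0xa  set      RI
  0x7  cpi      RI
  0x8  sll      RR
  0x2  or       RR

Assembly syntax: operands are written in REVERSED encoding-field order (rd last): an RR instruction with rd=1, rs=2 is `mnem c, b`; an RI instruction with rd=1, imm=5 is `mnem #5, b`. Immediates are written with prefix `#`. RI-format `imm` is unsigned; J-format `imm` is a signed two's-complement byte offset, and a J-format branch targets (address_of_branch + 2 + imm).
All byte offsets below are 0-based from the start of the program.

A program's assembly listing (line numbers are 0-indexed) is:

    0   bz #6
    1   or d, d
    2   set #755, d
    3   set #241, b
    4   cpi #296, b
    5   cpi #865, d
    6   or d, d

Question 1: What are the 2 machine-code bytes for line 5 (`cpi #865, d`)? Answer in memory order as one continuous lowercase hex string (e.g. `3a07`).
line 5 (cpi): pack op=0x7:4|rd=3:2|imm=865:10 = 0x7f61; big→ 7f 61

7f61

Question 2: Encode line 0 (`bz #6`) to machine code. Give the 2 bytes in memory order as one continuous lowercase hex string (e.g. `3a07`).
d006

L0: bz op=0xd:4|imm=6:12 ⇒ 0xd006 ⇒ big d0 06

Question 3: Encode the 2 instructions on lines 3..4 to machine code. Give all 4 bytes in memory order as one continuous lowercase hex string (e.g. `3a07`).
L3: set op=0xa:4|rd=1:2|imm=241:10 ⇒ 0xa4f1 ⇒ big a4 f1
L4: cpi op=0x7:4|rd=1:2|imm=296:10 ⇒ 0x7528 ⇒ big 75 28

a4f17528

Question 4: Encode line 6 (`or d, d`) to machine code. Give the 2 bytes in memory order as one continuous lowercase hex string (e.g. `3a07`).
L6: or op=0x2:4|rd=3:2|rs=3:2|pad=0:8 ⇒ 0x2f00 ⇒ big 2f 00

2f00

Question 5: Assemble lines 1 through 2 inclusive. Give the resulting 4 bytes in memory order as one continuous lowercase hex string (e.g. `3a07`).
L1: or op=0x2:4|rd=3:2|rs=3:2|pad=0:8 ⇒ 0x2f00 ⇒ big 2f 00
L2: set op=0xa:4|rd=3:2|imm=755:10 ⇒ 0xaef3 ⇒ big ae f3

2f00aef3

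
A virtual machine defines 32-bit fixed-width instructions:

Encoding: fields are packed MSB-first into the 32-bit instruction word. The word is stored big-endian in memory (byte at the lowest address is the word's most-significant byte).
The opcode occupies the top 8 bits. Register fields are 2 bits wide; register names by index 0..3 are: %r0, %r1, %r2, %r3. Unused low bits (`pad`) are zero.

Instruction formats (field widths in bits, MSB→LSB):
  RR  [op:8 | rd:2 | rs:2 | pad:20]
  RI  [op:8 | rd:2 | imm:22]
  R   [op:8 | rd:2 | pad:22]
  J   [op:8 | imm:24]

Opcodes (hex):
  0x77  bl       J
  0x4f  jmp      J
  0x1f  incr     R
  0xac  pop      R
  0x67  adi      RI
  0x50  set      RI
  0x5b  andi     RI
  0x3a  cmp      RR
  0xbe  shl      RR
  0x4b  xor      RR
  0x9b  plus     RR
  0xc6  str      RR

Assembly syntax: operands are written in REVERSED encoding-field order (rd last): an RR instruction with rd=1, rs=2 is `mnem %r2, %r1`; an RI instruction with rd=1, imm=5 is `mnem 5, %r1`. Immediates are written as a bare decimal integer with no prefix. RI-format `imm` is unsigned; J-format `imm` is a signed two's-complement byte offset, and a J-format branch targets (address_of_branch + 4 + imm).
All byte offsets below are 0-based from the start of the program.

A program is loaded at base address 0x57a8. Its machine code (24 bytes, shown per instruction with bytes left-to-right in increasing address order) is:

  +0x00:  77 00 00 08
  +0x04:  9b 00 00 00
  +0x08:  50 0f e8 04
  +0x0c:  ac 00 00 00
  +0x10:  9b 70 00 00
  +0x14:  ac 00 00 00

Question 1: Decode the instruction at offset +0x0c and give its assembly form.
@+0c  big-endian(ac 00 00 00) = 0xac000000
  opcode bits[31:24]=0xac: pop/R
  rd@[23:22]=0x0 ⇒ %r0

pop %r0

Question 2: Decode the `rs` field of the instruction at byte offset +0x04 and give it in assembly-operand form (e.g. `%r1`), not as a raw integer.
%r0

@+04  big-endian(9b 00 00 00) = 0x9b000000
  opcode bits[31:24]=0x9b: plus/RR
  rd@[23:22]=0x0 ⇒ %r0
  rs@[21:20]=0x0 ⇒ %r0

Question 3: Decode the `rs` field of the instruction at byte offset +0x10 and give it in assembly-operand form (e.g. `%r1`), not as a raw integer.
+0x10: 9b 70 00 00 ⇒ word 0x9b700000 (big)
  opcode bits[31:24]=0x9b: plus/RR
  rd: (w>>22)&0x3=0x1 → %r1
  rs: (w>>20)&0x3=0x3 → %r3

%r3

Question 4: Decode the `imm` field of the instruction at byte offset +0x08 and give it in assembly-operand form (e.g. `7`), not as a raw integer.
@+08  big-endian(50 0f e8 04) = 0x500fe804
  top 8b → 0x50 → set [RI]
  [23:22] rd=0 = %r0
  [21:0] imm=1042436 = 1042436

1042436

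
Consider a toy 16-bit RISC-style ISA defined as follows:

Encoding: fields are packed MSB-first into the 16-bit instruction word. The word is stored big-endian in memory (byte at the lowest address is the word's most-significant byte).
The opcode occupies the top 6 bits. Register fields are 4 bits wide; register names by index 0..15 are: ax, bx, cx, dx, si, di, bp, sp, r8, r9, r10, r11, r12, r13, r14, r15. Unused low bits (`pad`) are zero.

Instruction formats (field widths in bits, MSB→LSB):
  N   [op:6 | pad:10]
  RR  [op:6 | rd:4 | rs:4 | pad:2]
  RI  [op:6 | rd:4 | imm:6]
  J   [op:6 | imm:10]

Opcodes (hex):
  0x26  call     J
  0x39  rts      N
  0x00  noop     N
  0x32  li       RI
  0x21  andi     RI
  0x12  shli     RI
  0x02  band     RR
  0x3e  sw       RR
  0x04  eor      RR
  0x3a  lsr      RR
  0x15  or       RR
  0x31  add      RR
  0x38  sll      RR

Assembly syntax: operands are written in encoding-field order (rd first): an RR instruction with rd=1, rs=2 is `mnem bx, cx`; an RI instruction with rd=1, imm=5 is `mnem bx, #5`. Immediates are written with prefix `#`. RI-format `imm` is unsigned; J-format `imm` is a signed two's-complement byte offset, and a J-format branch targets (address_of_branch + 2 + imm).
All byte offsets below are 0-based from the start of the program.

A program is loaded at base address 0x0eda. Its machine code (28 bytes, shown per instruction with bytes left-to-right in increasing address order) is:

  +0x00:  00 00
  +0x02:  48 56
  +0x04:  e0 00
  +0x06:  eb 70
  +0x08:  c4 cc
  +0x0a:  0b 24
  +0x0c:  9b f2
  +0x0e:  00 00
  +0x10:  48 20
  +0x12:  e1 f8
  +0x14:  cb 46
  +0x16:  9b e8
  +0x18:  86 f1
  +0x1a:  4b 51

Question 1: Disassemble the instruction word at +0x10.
@+10  big-endian(48 20) = 0x4820
  top 6b → 0x12 → shli [RI]
  [9:6] rd=0 = ax
  [5:0] imm=32 = #32

shli ax, #32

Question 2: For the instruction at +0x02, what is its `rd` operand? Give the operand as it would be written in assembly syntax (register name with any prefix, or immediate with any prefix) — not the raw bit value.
bx

off 0x02: read 48 56 as big → 0x4856
  op=0x4856>>10=0x12 ⇒ shli (RI)
  rd: (w>>6)&0xf=0x1 → bx
  imm: (w>>0)&0x3f=0x16 → #22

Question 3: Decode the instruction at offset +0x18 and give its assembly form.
andi r11, #49

off 0x18: read 86 f1 as big → 0x86f1
  op=0x86f1>>10=0x21 ⇒ andi (RI)
  [9:6] rd=11 = r11
  [5:0] imm=49 = #49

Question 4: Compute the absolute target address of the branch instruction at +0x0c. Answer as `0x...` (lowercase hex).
0x0eda

[0c] 9b f2 → 0x9bf2
  opcode bits[15:10]=0x26: call/J
  [9:0] imm=1010 (s10→-14) = #-14
  target = base 0x0eda + off 0x0c + 2 + imm -14 = 0x0eda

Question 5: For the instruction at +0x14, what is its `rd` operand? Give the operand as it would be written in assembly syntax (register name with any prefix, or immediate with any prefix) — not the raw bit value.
r13

+0x14: cb 46 ⇒ word 0xcb46 (big)
  top 6b → 0x32 → li [RI]
  rd@[9:6]=0xd ⇒ r13
  imm@[5:0]=0x6 ⇒ #6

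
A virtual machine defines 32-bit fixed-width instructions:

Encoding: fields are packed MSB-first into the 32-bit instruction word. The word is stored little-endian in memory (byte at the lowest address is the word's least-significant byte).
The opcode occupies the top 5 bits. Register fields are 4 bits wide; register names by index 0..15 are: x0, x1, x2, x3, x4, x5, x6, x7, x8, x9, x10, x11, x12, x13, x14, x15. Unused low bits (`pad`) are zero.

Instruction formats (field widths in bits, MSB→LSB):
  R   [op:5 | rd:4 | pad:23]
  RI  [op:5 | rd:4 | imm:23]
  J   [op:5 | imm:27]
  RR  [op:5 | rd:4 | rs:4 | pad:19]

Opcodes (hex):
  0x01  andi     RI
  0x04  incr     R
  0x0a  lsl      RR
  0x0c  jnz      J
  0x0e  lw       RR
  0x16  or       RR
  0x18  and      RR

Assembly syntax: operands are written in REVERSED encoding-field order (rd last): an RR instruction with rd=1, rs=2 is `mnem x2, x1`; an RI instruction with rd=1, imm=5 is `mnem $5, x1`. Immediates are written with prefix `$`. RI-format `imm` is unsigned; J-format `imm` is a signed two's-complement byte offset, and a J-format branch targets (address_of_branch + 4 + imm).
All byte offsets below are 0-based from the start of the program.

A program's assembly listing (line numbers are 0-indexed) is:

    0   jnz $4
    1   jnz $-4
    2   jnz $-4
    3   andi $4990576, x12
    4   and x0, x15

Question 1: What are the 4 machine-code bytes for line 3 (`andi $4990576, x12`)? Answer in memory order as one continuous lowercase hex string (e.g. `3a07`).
3. andi fields op=0x1:5|rd=12:4|imm=4990576:23 → word 0e4c2670h → 70 26 4c 0e

70264c0e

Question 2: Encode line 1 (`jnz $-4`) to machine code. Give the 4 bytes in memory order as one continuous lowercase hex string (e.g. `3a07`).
1. jnz fields op=0xc:5|imm=-4:27 → word 67fffffch → fc ff ff 67

fcffff67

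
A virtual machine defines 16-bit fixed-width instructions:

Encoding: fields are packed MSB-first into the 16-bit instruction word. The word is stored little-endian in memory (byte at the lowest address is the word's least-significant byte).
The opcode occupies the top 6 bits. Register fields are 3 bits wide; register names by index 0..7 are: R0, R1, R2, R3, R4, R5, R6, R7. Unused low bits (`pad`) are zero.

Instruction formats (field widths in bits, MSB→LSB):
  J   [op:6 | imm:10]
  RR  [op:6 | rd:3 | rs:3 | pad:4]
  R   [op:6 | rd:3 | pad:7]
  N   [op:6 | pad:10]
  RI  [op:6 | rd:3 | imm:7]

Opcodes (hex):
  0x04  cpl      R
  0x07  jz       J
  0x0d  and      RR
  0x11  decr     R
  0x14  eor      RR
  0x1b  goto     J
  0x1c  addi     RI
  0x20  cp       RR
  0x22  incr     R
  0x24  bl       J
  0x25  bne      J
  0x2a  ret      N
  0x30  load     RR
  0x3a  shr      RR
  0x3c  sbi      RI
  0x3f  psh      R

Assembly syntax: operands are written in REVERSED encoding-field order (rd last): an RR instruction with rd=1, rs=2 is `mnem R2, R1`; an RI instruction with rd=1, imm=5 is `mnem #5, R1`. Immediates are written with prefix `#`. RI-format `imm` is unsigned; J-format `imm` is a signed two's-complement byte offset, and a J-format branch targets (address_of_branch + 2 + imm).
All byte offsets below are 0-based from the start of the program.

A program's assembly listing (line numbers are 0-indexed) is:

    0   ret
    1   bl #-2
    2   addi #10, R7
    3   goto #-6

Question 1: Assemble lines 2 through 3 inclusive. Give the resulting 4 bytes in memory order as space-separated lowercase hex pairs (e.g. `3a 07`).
2. addi fields op=0x1c:6|rd=7:3|imm=10:7 → word 738ah → 8a 73
3. goto fields op=0x1b:6|imm=-6:10 → word 6ffah → fa 6f

8a 73 fa 6f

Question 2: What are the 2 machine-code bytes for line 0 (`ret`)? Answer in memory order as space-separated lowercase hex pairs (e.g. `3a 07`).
00 a8

0. ret fields op=0x2a:6|pad=0:10 → word a800h → 00 a8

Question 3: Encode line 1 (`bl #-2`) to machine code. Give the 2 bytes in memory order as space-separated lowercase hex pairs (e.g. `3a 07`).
1. bl fields op=0x24:6|imm=-2:10 → word 93feh → fe 93

fe 93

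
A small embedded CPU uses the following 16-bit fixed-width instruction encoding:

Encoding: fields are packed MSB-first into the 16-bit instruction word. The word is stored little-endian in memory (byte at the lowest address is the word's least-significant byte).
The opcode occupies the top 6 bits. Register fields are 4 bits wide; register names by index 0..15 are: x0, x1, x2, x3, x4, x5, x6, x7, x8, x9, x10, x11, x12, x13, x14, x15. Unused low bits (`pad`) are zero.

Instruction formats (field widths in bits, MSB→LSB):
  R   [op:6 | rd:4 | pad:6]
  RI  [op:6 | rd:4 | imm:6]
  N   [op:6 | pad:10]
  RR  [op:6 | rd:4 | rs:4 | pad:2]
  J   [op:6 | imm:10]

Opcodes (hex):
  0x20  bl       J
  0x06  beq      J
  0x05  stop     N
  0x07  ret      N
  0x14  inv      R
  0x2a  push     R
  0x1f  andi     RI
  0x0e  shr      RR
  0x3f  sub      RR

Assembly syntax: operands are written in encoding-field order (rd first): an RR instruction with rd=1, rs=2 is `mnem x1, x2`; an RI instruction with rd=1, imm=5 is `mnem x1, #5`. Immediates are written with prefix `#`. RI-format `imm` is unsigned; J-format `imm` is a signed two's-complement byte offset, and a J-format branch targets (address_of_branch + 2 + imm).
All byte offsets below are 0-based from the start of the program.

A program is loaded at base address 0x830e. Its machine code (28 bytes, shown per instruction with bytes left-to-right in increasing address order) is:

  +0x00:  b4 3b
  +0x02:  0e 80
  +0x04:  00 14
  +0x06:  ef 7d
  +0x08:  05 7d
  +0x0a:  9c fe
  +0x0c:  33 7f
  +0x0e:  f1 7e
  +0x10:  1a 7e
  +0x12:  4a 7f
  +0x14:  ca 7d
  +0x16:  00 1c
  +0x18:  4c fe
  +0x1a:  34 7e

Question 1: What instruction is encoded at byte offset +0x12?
+0x12: 4a 7f ⇒ word 0x7f4a (little)
  op=0x7f4a>>10=0x1f ⇒ andi (RI)
  [9:6] rd=13 = x13
  [5:0] imm=10 = #10

andi x13, #10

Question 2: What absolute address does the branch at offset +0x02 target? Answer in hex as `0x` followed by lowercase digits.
off 0x02: read 0e 80 as little → 0x800e
  op=0x800e>>10=0x20 ⇒ bl (J)
  imm@[9:0]=0xe ⇒ #14
  target = base 0x830e + off 0x02 + 2 + imm 14 = 0x8320

0x8320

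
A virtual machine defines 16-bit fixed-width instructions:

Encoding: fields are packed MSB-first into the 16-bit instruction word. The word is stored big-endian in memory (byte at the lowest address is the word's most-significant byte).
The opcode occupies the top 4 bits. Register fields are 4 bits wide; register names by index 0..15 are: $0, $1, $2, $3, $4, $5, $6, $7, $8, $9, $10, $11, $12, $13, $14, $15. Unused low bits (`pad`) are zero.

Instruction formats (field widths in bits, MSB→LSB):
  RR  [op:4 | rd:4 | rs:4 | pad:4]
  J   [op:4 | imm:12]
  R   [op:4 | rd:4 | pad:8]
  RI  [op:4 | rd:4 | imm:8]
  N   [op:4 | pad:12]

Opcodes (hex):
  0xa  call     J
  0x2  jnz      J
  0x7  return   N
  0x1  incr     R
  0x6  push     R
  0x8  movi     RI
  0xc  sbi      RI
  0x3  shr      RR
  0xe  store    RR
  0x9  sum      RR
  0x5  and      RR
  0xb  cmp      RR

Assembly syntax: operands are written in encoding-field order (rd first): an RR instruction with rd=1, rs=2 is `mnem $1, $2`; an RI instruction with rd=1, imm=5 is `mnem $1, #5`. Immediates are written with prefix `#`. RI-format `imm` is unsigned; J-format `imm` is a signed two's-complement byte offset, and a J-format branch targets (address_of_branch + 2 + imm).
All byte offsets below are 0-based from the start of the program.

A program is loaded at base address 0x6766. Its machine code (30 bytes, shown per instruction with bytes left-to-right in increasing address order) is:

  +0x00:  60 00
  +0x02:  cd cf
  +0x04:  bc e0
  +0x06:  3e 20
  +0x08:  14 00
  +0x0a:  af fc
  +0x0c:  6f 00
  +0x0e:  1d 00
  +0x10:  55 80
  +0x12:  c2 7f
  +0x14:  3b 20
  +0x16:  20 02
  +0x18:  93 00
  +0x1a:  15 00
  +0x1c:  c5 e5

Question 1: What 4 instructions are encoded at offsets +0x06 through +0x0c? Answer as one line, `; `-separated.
off 0x06: read 3e 20 as big → 0x3e20
  op=0x3e20>>12=0x3 ⇒ shr (RR)
  rd@[11:8]=0xe ⇒ $14
  rs@[7:4]=0x2 ⇒ $2
off 0x08: read 14 00 as big → 0x1400
  op=0x1400>>12=0x1 ⇒ incr (R)
  rd@[11:8]=0x4 ⇒ $4
off 0x0a: read af fc as big → 0xaffc
  op=0xaffc>>12=0xa ⇒ call (J)
  imm@[11:0]=0xffc (s12→-4) ⇒ #-4
off 0x0c: read 6f 00 as big → 0x6f00
  op=0x6f00>>12=0x6 ⇒ push (R)
  rd@[11:8]=0xf ⇒ $15

shr $14, $2; incr $4; call #-4; push $15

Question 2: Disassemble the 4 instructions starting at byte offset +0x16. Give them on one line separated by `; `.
off 0x16: read 20 02 as big → 0x2002
  op=0x2002>>12=0x2 ⇒ jnz (J)
  imm@[11:0]=0x2 ⇒ #2
off 0x18: read 93 00 as big → 0x9300
  op=0x9300>>12=0x9 ⇒ sum (RR)
  rd@[11:8]=0x3 ⇒ $3
  rs@[7:4]=0x0 ⇒ $0
off 0x1a: read 15 00 as big → 0x1500
  op=0x1500>>12=0x1 ⇒ incr (R)
  rd@[11:8]=0x5 ⇒ $5
off 0x1c: read c5 e5 as big → 0xc5e5
  op=0xc5e5>>12=0xc ⇒ sbi (RI)
  rd@[11:8]=0x5 ⇒ $5
  imm@[7:0]=0xe5 ⇒ #229

jnz #2; sum $3, $0; incr $5; sbi $5, #229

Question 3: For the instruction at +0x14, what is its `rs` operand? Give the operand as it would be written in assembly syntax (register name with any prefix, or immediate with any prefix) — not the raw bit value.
$2

[14] 3b 20 → 0x3b20
  op=0x3b20>>12=0x3 ⇒ shr (RR)
  rd@[11:8]=0xb ⇒ $11
  rs@[7:4]=0x2 ⇒ $2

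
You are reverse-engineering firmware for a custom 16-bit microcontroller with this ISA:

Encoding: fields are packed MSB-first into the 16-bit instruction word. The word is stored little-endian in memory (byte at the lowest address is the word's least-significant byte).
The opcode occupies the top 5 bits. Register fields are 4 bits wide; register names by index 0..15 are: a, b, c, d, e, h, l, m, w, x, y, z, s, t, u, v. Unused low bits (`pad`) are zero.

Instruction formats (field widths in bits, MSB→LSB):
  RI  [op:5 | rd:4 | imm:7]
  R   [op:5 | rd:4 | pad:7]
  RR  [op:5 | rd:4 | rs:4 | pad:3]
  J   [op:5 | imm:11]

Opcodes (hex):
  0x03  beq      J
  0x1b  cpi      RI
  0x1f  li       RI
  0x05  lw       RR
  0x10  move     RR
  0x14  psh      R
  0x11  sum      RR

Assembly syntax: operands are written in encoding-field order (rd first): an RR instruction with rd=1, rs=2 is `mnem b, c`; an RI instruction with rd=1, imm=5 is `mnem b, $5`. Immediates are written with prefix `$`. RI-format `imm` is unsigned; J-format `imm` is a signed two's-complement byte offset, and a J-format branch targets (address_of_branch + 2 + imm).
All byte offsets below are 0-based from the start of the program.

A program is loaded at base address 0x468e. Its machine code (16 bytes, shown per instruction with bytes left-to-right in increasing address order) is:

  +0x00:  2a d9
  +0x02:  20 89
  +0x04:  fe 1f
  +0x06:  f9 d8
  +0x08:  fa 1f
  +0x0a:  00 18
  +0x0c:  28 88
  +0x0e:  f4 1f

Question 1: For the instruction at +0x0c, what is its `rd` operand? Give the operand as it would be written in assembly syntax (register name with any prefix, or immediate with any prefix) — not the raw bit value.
[0c] 28 88 → 0x8828
  opcode bits[15:11]=0x11: sum/RR
  rd: (w>>7)&0xf=0x0 → a
  rs: (w>>3)&0xf=0x5 → h

a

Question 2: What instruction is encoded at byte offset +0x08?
beq $-6

off 0x08: read fa 1f as little → 0x1ffa
  opcode bits[15:11]=0x3: beq/J
  [10:0] imm=2042 (s11→-6) = $-6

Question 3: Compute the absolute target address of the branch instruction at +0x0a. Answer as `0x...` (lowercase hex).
0x469a

off 0x0a: read 00 18 as little → 0x1800
  top 5b → 0x3 → beq [J]
  imm@[10:0]=0x0 ⇒ $0
  target = base 0x468e + off 0x0a + 2 + imm 0 = 0x469a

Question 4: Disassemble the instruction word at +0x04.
off 0x04: read fe 1f as little → 0x1ffe
  opcode bits[15:11]=0x3: beq/J
  [10:0] imm=2046 (s11→-2) = $-2

beq $-2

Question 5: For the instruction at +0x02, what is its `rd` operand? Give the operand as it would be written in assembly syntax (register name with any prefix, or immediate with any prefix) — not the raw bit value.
c

[02] 20 89 → 0x8920
  op=0x8920>>11=0x11 ⇒ sum (RR)
  [10:7] rd=2 = c
  [6:3] rs=4 = e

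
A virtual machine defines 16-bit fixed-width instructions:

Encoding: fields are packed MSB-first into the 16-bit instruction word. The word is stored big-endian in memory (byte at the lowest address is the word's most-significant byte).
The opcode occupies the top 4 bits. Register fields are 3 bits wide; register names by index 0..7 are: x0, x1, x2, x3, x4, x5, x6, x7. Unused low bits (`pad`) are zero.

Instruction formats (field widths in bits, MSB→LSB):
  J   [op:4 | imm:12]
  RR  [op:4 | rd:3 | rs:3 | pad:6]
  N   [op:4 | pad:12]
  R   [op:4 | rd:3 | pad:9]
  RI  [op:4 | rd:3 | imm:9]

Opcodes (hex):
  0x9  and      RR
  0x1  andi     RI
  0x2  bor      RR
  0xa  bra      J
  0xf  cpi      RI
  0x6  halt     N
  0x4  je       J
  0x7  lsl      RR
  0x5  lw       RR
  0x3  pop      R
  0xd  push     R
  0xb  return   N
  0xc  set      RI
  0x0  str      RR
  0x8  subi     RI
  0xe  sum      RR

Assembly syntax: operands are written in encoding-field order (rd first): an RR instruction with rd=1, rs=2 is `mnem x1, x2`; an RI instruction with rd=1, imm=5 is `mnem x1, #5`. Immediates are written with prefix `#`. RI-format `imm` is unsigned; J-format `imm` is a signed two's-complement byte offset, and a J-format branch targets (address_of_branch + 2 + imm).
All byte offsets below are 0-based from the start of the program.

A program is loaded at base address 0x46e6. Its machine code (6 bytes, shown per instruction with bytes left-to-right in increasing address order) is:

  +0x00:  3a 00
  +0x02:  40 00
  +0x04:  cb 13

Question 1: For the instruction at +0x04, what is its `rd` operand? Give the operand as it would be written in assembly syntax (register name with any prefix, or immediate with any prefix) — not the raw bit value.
+0x04: cb 13 ⇒ word 0xcb13 (big)
  top 4b → 0xc → set [RI]
  [11:9] rd=5 = x5
  [8:0] imm=275 = #275

x5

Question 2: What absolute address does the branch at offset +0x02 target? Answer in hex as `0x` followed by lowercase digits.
0x46ea

+0x02: 40 00 ⇒ word 0x4000 (big)
  op=0x4000>>12=0x4 ⇒ je (J)
  imm: (w>>0)&0xfff=0x0 → #0
  target = base 0x46e6 + off 0x02 + 2 + imm 0 = 0x46ea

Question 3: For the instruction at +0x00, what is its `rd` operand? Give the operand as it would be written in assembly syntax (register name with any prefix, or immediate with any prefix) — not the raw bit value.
[00] 3a 00 → 0x3a00
  opcode bits[15:12]=0x3: pop/R
  [11:9] rd=5 = x5

x5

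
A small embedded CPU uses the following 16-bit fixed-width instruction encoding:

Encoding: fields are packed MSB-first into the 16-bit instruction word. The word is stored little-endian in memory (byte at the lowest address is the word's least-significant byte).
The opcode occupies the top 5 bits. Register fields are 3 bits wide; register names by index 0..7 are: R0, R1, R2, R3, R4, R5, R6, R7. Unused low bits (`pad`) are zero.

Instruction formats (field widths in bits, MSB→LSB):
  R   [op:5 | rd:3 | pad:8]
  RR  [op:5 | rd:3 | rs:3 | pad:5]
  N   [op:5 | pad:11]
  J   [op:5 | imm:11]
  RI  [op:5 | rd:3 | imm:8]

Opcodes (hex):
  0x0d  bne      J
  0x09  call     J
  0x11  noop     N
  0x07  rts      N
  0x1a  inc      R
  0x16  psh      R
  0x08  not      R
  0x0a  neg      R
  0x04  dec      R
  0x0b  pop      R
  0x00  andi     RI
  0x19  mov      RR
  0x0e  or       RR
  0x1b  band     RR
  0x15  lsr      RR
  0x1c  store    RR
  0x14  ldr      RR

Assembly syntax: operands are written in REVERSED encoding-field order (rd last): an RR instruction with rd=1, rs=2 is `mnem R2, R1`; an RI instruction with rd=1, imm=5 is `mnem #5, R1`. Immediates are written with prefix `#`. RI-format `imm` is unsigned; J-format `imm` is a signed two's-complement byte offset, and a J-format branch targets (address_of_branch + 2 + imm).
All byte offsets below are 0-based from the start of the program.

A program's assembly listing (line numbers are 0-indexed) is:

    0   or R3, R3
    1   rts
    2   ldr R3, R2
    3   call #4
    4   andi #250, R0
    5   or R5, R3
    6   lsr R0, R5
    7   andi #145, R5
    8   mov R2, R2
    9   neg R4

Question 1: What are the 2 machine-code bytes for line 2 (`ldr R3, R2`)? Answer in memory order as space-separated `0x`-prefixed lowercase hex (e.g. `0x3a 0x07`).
L2: ldr op=0x14:5|rd=2:3|rs=3:3|pad=0:5 ⇒ 0xa260 ⇒ little 60 a2

0x60 0xa2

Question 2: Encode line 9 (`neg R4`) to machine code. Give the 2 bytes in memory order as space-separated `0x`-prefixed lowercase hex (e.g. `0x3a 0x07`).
9. neg fields op=0xa:5|rd=4:3|pad=0:8 → word 5400h → 00 54

0x00 0x54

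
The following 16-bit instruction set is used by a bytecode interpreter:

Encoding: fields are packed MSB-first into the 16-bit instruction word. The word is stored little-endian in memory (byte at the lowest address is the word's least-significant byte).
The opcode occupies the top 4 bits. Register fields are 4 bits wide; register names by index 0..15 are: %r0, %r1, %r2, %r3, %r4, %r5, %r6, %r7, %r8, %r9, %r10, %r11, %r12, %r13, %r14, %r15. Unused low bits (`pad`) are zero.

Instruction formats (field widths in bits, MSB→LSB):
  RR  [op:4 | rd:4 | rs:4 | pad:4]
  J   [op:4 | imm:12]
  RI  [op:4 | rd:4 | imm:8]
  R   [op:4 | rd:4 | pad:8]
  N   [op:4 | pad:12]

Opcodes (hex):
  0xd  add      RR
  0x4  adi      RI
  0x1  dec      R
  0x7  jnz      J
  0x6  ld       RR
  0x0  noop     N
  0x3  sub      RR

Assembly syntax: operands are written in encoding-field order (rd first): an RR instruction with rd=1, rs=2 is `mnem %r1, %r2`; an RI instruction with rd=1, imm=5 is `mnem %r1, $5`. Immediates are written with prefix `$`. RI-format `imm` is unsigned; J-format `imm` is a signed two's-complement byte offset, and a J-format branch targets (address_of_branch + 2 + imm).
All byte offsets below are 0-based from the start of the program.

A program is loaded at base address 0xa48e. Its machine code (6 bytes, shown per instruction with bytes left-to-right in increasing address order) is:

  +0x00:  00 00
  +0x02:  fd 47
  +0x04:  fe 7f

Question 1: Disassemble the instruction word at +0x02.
off 0x02: read fd 47 as little → 0x47fd
  opcode bits[15:12]=0x4: adi/RI
  [11:8] rd=7 = %r7
  [7:0] imm=253 = $253

adi %r7, $253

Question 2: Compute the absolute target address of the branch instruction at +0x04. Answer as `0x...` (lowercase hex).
0xa492

[04] fe 7f → 0x7ffe
  op=0x7ffe>>12=0x7 ⇒ jnz (J)
  imm@[11:0]=0xffe (s12→-2) ⇒ $-2
  target = base 0xa48e + off 0x04 + 2 + imm -2 = 0xa492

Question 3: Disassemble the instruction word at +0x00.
noop

@+00  little-endian(00 00) = 0x0000
  op=0x0000>>12=0x0 ⇒ noop (N)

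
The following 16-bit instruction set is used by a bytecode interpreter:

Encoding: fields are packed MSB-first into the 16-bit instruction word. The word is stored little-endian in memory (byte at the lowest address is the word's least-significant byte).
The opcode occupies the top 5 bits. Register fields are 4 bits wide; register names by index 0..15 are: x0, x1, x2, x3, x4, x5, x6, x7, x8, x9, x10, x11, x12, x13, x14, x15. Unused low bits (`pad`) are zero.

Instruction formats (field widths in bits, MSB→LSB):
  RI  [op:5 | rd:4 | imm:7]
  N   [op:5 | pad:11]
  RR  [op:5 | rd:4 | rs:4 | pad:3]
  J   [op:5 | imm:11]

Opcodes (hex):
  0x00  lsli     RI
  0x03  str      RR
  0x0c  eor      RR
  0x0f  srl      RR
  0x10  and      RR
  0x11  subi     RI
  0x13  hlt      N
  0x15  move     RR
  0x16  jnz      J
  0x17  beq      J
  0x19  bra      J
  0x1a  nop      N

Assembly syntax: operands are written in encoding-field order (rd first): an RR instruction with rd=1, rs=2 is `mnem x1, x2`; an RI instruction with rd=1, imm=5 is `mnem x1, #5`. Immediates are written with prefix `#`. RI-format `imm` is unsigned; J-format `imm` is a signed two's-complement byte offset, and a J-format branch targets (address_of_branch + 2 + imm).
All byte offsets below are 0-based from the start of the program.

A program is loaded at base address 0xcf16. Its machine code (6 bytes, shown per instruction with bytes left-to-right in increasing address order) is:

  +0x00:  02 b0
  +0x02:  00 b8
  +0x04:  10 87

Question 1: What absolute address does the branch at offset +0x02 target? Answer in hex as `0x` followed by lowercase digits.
@+02  little-endian(00 b8) = 0xb800
  top 5b → 0x17 → beq [J]
  [10:0] imm=0 = #0
  target = base 0xcf16 + off 0x02 + 2 + imm 0 = 0xcf1a

0xcf1a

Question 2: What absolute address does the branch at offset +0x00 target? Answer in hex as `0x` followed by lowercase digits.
off 0x00: read 02 b0 as little → 0xb002
  op=0xb002>>11=0x16 ⇒ jnz (J)
  imm: (w>>0)&0x7ff=0x2 → #2
  target = base 0xcf16 + off 0x00 + 2 + imm 2 = 0xcf1a

0xcf1a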